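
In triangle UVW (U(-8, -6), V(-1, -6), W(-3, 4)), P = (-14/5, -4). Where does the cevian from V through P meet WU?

(-11/2, -1)

Barycentric coordinates of P with respect to UVW: (1/5, 3/5, 1/5).
On side WU the V-coordinate is zero; dropping P's V-weight 3/5 and renormalizing the remaining 1/5 : 1/5 gives weights 1/2, 1/2 on W, U.
Q = (1/2)·(-3, 4) + (1/2)·(-8, -6) = (-11/2, -1).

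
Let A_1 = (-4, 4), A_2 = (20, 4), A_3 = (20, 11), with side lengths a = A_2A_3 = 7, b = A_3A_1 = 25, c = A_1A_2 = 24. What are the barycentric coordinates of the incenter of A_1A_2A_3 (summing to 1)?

The incenter has barycentric coordinates proportional to the opposite side lengths: (7 : 25 : 24).
Normalizing by 7+25+24 = 56 gives (1/8, 25/56, 3/7).

(1/8, 25/56, 3/7)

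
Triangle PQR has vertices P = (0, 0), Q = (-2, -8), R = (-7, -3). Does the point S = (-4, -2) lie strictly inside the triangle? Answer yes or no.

Barycentric coordinates of S: (2/5, 1/25, 14/25).
The three coordinates are positive, positive, positive; a point is interior exactly when all three are positive.

yes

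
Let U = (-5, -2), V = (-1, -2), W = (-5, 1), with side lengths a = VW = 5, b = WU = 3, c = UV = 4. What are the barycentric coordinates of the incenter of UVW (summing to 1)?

(5/12, 1/4, 1/3)

The incenter has barycentric coordinates proportional to the opposite side lengths: (5 : 3 : 4).
Normalizing by 5+3+4 = 12 gives (5/12, 1/4, 1/3).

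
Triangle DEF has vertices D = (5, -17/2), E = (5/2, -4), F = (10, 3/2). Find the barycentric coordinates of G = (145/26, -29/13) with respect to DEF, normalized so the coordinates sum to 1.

Signed area of the reference triangle: [DEF] = ½·(5·(-4−(3/2)) + (5/2)·(3/2−(-17/2)) + 10·(-17/2−(-4))) = ½·(-55/2 + 25 − 45) = -95/4.
[GEF] = ½·((145/26)·(-4−(3/2)) + (5/2)·(3/2−(-29/13)) + 10·(-29/13−(-4))) = ½·(-1595/52 + 485/52 + 230/13) = -95/52, so the D-coordinate is (-95/52)/(-95/4) = 1/13.
[DGF] = ½·(5·(-29/13−(3/2)) + (145/26)·(3/2−(-17/2)) + 10·(-17/2−(-29/13))) = ½·(-485/26 + 725/13 − 815/13) = -665/52, so the E-coordinate is 7/13.
[DEG] = ½·(5·(-4−(-29/13)) + (5/2)·(-29/13−(-17/2)) + (145/26)·(-17/2−(-4))) = ½·(-115/13 + 815/52 − 1305/52) = -475/52, so the F-coordinate is 5/13.
Check: 1/13 + 7/13 + 5/13 = 1.

(1/13, 7/13, 5/13)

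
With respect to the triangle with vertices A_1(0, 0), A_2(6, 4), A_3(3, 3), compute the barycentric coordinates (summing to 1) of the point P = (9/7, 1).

(5/7, 1/7, 1/7)

Signed area of the reference triangle: [A_1A_2A_3] = ½·(0·(4−3) + 6·(3−0) + 3·(0−4)) = ½·(0 + 18 − 12) = 3.
[PA_2A_3] = ½·((9/7)·(4−3) + 6·(3−1) + 3·(1−4)) = ½·(9/7 + 12 − 9) = 15/7, so the A_1-coordinate is (15/7)/3 = 5/7.
[A_1PA_3] = ½·(0·(1−3) + (9/7)·(3−0) + 3·(0−1)) = ½·(0 + 27/7 − 3) = 3/7, so the A_2-coordinate is 1/7.
[A_1A_2P] = ½·(0·(4−1) + 6·(1−0) + (9/7)·(0−4)) = ½·(0 + 6 − 36/7) = 3/7, so the A_3-coordinate is 1/7.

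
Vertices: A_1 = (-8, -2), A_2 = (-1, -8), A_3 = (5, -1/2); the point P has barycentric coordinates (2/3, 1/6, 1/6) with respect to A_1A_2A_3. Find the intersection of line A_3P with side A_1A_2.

(-33/5, -16/5)

Line A_3P meets A_1A_2 where the A_3-coordinate vanishes; zeroing P's A_3-weight and renormalizing leaves A_1, A_2-weights 2/3 : 1/6 → (4/5, 1/5).
So Q = (4/5)·A_1 + (1/5)·A_2 = (-33/5, -16/5).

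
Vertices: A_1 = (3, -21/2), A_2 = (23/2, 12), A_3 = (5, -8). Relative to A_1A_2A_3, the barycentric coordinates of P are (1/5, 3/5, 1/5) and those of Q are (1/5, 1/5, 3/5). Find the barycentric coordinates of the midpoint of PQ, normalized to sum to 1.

(1/5, 2/5, 2/5)

Since both coordinate triples sum to 1, the midpoint's barycentrics are the componentwise average.
(1/5+1/5)/2 = 1/5; similarly 2/5 and 2/5.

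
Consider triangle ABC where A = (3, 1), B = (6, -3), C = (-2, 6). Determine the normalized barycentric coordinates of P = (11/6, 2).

(1/2, 1/6, 1/3)

Signed area of the reference triangle: [ABC] = ½·(3·(-3−6) + 6·(6−1) + (-2)·(1−(-3))) = ½·(-27 + 30 − 8) = -5/2.
[PBC] = ½·((11/6)·(-3−6) + 6·(6−2) + (-2)·(2−(-3))) = ½·(-33/2 + 24 − 10) = -5/4, so the A-coordinate is (-5/4)/(-5/2) = 1/2.
[APC] = ½·(3·(2−6) + (11/6)·(6−1) + (-2)·(1−2)) = ½·(-12 + 55/6 + 2) = -5/12, so the B-coordinate is 1/6.
[ABP] = ½·(3·(-3−2) + 6·(2−1) + (11/6)·(1−(-3))) = ½·(-15 + 6 + 22/3) = -5/6, so the C-coordinate is 1/3.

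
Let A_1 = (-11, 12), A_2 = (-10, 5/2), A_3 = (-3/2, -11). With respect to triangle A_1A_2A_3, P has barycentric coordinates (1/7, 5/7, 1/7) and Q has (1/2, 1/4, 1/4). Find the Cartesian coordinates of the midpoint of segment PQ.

Barycentric coordinates of the midpoint are the average: (9/28, 27/56, 11/56).
Converting: (9/28)·A_1 + (27/56)·A_2 + (11/56)·A_3 = (-969/112, 325/112).

(-969/112, 325/112)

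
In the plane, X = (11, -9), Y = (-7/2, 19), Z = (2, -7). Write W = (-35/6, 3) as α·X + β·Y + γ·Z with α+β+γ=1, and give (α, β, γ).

Signed area of the reference triangle: [XYZ] = ½·(11·(19−(-7)) + (-7/2)·(-7−(-9)) + 2·(-9−19)) = ½·(286 − 7 − 56) = 223/2.
[WYZ] = ½·((-35/6)·(19−(-7)) + (-7/2)·(-7−3) + 2·(3−19)) = ½·(-455/3 + 35 − 32) = -223/3, so the X-coordinate is (-223/3)/(223/2) = -2/3.
[XWZ] = ½·(11·(3−(-7)) + (-35/6)·(-7−(-9)) + 2·(-9−3)) = ½·(110 − 35/3 − 24) = 223/6, so the Y-coordinate is 1/3.
[XYW] = ½·(11·(19−3) + (-7/2)·(3−(-9)) + (-35/6)·(-9−19)) = ½·(176 − 42 + 490/3) = 446/3, so the Z-coordinate is 4/3.

(-2/3, 1/3, 4/3)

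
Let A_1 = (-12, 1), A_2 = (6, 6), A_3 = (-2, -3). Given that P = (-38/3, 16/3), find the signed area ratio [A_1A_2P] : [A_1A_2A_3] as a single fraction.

-2/3

[A_1A_2A_3] = ½·((-12)·(6−(-3)) + 6·(-3−1) + (-2)·(1−6)) = ½·(-108 − 24 + 10) = -61.
[A_1A_2P] = ½·((-12)·(6−(16/3)) + 6·(16/3−1) + (-38/3)·(1−6)) = ½·(-8 + 26 + 190/3) = 122/3, so the ratio is (122/3)/(-61) = -2/3.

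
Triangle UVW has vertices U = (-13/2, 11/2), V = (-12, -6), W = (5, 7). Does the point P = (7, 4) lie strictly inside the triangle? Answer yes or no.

no

Barycentric coordinates of P: (-77/124, 75/248, 327/248).
The three coordinates are negative, positive, positive; a point is interior exactly when all three are positive.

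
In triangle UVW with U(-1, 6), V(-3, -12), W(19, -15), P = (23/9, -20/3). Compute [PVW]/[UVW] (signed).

1/3

[UVW] = ½·((-1)·(-12−(-15)) + (-3)·(-15−6) + 19·(6−(-12))) = ½·(-3 + 63 + 342) = 201.
[PVW] = ½·((23/9)·(-12−(-15)) + (-3)·(-15−(-20/3)) + 19·(-20/3−(-12))) = ½·(23/3 + 25 + 304/3) = 67, so the ratio is 67/201 = 1/3.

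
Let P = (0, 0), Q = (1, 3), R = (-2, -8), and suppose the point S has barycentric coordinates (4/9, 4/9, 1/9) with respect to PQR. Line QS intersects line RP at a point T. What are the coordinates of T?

Line QS meets RP where the Q-coordinate vanishes; zeroing S's Q-weight and renormalizing leaves R, P-weights 1/9 : 4/9 → (1/5, 4/5).
So T = (1/5)·R + (4/5)·P = (-2/5, -8/5).

(-2/5, -8/5)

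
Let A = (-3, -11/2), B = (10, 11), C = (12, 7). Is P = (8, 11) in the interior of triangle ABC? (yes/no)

no

Barycentric coordinates of P: (8/85, 22/17, -33/85).
The three coordinates are positive, positive, negative; a point is interior exactly when all three are positive.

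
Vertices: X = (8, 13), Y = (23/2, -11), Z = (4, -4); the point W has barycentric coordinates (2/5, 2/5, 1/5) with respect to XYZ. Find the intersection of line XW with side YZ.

Line XW meets YZ where the X-coordinate vanishes; zeroing W's X-weight and renormalizing leaves Y, Z-weights 2/5 : 1/5 → (2/3, 1/3).
So V = (2/3)·Y + (1/3)·Z = (9, -26/3).

(9, -26/3)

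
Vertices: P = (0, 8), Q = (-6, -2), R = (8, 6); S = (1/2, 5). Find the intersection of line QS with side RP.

Barycentric coordinates of S with respect to PQR: (1/2, 1/4, 1/4).
On side RP the Q-coordinate is zero; dropping S's Q-weight 1/4 and renormalizing the remaining 1/4 : 1/2 gives weights 1/3, 2/3 on R, P.
T = (1/3)·(8, 6) + (2/3)·(0, 8) = (8/3, 22/3).

(8/3, 22/3)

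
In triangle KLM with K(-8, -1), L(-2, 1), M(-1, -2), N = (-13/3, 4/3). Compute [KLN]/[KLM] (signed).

-1/3

[KLM] = ½·((-8)·(1−(-2)) + (-2)·(-2−(-1)) + (-1)·(-1−1)) = ½·(-24 + 2 + 2) = -10.
[KLN] = ½·((-8)·(1−(4/3)) + (-2)·(4/3−(-1)) + (-13/3)·(-1−1)) = ½·(8/3 − 14/3 + 26/3) = 10/3, so the ratio is (10/3)/(-10) = -1/3.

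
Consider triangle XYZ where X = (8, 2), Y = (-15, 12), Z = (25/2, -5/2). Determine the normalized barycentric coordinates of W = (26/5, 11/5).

(2/5, 1/5, 2/5)

Signed area of the reference triangle: [XYZ] = ½·(8·(12−(-5/2)) + (-15)·(-5/2−2) + (25/2)·(2−12)) = ½·(116 + 135/2 − 125) = 117/4.
[WYZ] = ½·((26/5)·(12−(-5/2)) + (-15)·(-5/2−(11/5)) + (25/2)·(11/5−12)) = ½·(377/5 + 141/2 − 245/2) = 117/10, so the X-coordinate is (117/10)/(117/4) = 2/5.
[XWZ] = ½·(8·(11/5−(-5/2)) + (26/5)·(-5/2−2) + (25/2)·(2−(11/5))) = ½·(188/5 − 117/5 − 5/2) = 117/20, so the Y-coordinate is 1/5.
[XYW] = ½·(8·(12−(11/5)) + (-15)·(11/5−2) + (26/5)·(2−12)) = ½·(392/5 − 3 − 52) = 117/10, so the Z-coordinate is 2/5.
Check: 2/5 + 1/5 + 2/5 = 1.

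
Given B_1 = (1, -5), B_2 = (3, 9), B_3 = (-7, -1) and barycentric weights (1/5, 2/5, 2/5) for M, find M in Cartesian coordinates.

(-7/5, 11/5)

M = (1/5)·B_1 + (2/5)·B_2 + (2/5)·B_3.
x-coordinate: (1/5)·1 + (2/5)·3 + (2/5)·(-7) = -7/5.
y-coordinate: (1/5)·(-5) + (2/5)·9 + (2/5)·(-1) = 11/5.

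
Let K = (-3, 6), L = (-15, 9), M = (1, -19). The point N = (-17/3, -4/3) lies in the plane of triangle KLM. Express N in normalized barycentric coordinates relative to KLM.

Signed area of the reference triangle: [KLM] = ½·((-3)·(9−(-19)) + (-15)·(-19−6) + 1·(6−9)) = ½·(-84 + 375 − 3) = 144.
[NLM] = ½·((-17/3)·(9−(-19)) + (-15)·(-19−(-4/3)) + 1·(-4/3−9)) = ½·(-476/3 + 265 − 31/3) = 48, so the K-coordinate is 48/144 = 1/3.
[KNM] = ½·((-3)·(-4/3−(-19)) + (-17/3)·(-19−6) + 1·(6−(-4/3))) = ½·(-53 + 425/3 + 22/3) = 48, so the L-coordinate is 1/3.
[KLN] = ½·((-3)·(9−(-4/3)) + (-15)·(-4/3−6) + (-17/3)·(6−9)) = ½·(-31 + 110 + 17) = 48, so the M-coordinate is 1/3.
Check: 1/3 + 1/3 + 1/3 = 1.

(1/3, 1/3, 1/3)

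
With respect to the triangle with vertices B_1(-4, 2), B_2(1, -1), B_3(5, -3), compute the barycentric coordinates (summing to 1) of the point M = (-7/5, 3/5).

(4/5, -1/5, 2/5)

Signed area of the reference triangle: [B_1B_2B_3] = ½·((-4)·(-1−(-3)) + 1·(-3−2) + 5·(2−(-1))) = ½·(-8 − 5 + 15) = 1.
[MB_2B_3] = ½·((-7/5)·(-1−(-3)) + 1·(-3−(3/5)) + 5·(3/5−(-1))) = ½·(-14/5 − 18/5 + 8) = 4/5, so the B_1-coordinate is (4/5)/1 = 4/5.
[B_1MB_3] = ½·((-4)·(3/5−(-3)) + (-7/5)·(-3−2) + 5·(2−(3/5))) = ½·(-72/5 + 7 + 7) = -1/5, so the B_2-coordinate is -1/5.
[B_1B_2M] = ½·((-4)·(-1−(3/5)) + 1·(3/5−2) + (-7/5)·(2−(-1))) = ½·(32/5 − 7/5 − 21/5) = 2/5, so the B_3-coordinate is 2/5.
Check: 4/5 − 1/5 + 2/5 = 1.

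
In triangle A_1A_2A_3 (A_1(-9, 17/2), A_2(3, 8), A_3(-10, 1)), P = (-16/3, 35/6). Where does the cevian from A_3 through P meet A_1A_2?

Barycentric coordinates of P with respect to A_1A_2A_3: (1/3, 1/3, 1/3).
On side A_1A_2 the A_3-coordinate is zero; dropping P's A_3-weight 1/3 and renormalizing the remaining 1/3 : 1/3 gives weights 1/2, 1/2 on A_1, A_2.
Q = (1/2)·(-9, 17/2) + (1/2)·(3, 8) = (-3, 33/4).

(-3, 33/4)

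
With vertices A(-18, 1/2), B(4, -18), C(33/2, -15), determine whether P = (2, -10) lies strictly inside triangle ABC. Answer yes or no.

Barycentric coordinates of P: (424/1189, 209/1189, 556/1189).
The three coordinates are positive, positive, positive; a point is interior exactly when all three are positive.

yes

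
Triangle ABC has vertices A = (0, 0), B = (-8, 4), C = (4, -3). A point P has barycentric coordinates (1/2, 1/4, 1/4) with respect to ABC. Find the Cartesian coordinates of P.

(-1, 1/4)

P = (1/2)·A + (1/4)·B + (1/4)·C.
x-coordinate: (1/2)·0 + (1/4)·(-8) + (1/4)·4 = -1.
y-coordinate: (1/2)·0 + (1/4)·4 + (1/4)·(-3) = 1/4.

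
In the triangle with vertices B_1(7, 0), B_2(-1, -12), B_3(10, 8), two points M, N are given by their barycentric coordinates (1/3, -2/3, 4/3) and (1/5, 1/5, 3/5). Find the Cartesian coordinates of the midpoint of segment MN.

(353/30, 158/15)

Barycentric coordinates of the midpoint are the average: (4/15, -7/30, 29/30).
Converting: (4/15)·B_1 + (-7/30)·B_2 + (29/30)·B_3 = (353/30, 158/15).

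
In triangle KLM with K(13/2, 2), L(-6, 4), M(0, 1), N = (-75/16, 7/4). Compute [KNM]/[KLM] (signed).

3/8

[KLM] = ½·((13/2)·(4−1) + (-6)·(1−2) + 0·(2−4)) = ½·(39/2 + 6 + 0) = 51/4.
[KNM] = ½·((13/2)·(7/4−1) + (-75/16)·(1−2) + 0·(2−(7/4))) = ½·(39/8 + 75/16 + 0) = 153/32, so the ratio is (153/32)/(51/4) = 3/8.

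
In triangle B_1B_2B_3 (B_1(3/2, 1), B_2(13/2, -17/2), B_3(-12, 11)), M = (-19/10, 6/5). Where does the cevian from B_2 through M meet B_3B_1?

Barycentric coordinates of M with respect to B_1B_2B_3: (1/5, 2/5, 2/5).
On side B_3B_1 the B_2-coordinate is zero; dropping M's B_2-weight 2/5 and renormalizing the remaining 2/5 : 1/5 gives weights 2/3, 1/3 on B_3, B_1.
N = (2/3)·(-12, 11) + (1/3)·(3/2, 1) = (-15/2, 23/3).

(-15/2, 23/3)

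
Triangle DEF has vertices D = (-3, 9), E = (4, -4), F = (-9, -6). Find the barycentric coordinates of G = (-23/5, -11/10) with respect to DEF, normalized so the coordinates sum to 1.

Signed area of the reference triangle: [DEF] = ½·((-3)·(-4−(-6)) + 4·(-6−9) + (-9)·(9−(-4))) = ½·(-6 − 60 − 117) = -183/2.
[GEF] = ½·((-23/5)·(-4−(-6)) + 4·(-6−(-11/10)) + (-9)·(-11/10−(-4))) = ½·(-46/5 − 98/5 − 261/10) = -549/20, so the D-coordinate is (-549/20)/(-183/2) = 3/10.
[DGF] = ½·((-3)·(-11/10−(-6)) + (-23/5)·(-6−9) + (-9)·(9−(-11/10))) = ½·(-147/10 + 69 − 909/10) = -183/10, so the E-coordinate is 1/5.
[DEG] = ½·((-3)·(-4−(-11/10)) + 4·(-11/10−9) + (-23/5)·(9−(-4))) = ½·(87/10 − 202/5 − 299/5) = -183/4, so the F-coordinate is 1/2.

(3/10, 1/5, 1/2)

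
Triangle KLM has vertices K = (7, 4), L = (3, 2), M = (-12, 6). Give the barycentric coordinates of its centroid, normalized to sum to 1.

(1/3, 1/3, 1/3)

The centroid is the average of the vertices, so each weight is 1/3.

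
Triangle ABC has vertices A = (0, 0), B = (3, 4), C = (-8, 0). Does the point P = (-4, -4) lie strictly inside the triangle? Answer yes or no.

Barycentric coordinates of P: (15/8, -1, 1/8).
The three coordinates are positive, negative, positive; a point is interior exactly when all three are positive.

no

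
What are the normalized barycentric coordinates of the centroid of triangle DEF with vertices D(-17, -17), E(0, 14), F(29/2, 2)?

The centroid is the average of the vertices, so each weight is 1/3.

(1/3, 1/3, 1/3)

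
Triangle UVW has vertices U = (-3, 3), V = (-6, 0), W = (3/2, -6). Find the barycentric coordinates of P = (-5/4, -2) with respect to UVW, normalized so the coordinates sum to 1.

(1/3, 1/6, 1/2)

Signed area of the reference triangle: [UVW] = ½·((-3)·(0−(-6)) + (-6)·(-6−3) + (3/2)·(3−0)) = ½·(-18 + 54 + 9/2) = 81/4.
[PVW] = ½·((-5/4)·(0−(-6)) + (-6)·(-6−(-2)) + (3/2)·(-2−0)) = ½·(-15/2 + 24 − 3) = 27/4, so the U-coordinate is (27/4)/(81/4) = 1/3.
[UPW] = ½·((-3)·(-2−(-6)) + (-5/4)·(-6−3) + (3/2)·(3−(-2))) = ½·(-12 + 45/4 + 15/2) = 27/8, so the V-coordinate is 1/6.
[UVP] = ½·((-3)·(0−(-2)) + (-6)·(-2−3) + (-5/4)·(3−0)) = ½·(-6 + 30 − 15/4) = 81/8, so the W-coordinate is 1/2.
Check: 1/3 + 1/6 + 1/2 = 1.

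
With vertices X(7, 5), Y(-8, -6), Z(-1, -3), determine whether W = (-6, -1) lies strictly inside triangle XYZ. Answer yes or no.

no

Barycentric coordinates of W: (29/32, 7/4, -53/32).
The three coordinates are positive, positive, negative; a point is interior exactly when all three are positive.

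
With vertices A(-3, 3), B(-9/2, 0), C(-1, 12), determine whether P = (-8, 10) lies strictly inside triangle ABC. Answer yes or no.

Barycentric coordinates of P: (-154/15, 118/15, 17/5).
The three coordinates are negative, positive, positive; a point is interior exactly when all three are positive.

no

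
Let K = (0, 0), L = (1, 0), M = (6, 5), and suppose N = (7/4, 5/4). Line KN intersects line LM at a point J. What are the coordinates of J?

(7/2, 5/2)

Barycentric coordinates of N with respect to KLM: (1/2, 1/4, 1/4).
On side LM the K-coordinate is zero; dropping N's K-weight 1/2 and renormalizing the remaining 1/4 : 1/4 gives weights 1/2, 1/2 on L, M.
J = (1/2)·(1, 0) + (1/2)·(6, 5) = (7/2, 5/2).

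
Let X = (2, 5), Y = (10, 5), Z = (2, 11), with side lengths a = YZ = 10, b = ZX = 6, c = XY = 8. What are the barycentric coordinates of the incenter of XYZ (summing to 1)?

(5/12, 1/4, 1/3)

The incenter has barycentric coordinates proportional to the opposite side lengths: (10 : 6 : 8).
Normalizing by 10+6+8 = 24 gives (5/12, 1/4, 1/3).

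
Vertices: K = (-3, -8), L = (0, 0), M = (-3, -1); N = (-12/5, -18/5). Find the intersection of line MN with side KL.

(-2, -16/3)

Barycentric coordinates of N with respect to KLM: (2/5, 1/5, 2/5).
On side KL the M-coordinate is zero; dropping N's M-weight 2/5 and renormalizing the remaining 2/5 : 1/5 gives weights 2/3, 1/3 on K, L.
J = (2/3)·(-3, -8) + (1/3)·(0, 0) = (-2, -16/3).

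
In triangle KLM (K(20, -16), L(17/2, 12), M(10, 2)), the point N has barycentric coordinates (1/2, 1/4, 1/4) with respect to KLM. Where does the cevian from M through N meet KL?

(97/6, -20/3)

Line MN meets KL where the M-coordinate vanishes; zeroing N's M-weight and renormalizing leaves K, L-weights 1/2 : 1/4 → (2/3, 1/3).
So J = (2/3)·K + (1/3)·L = (97/6, -20/3).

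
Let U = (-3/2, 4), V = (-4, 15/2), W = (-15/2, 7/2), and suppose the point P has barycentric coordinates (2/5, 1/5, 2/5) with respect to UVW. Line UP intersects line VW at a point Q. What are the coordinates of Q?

Line UP meets VW where the U-coordinate vanishes; zeroing P's U-weight and renormalizing leaves V, W-weights 1/5 : 2/5 → (1/3, 2/3).
So Q = (1/3)·V + (2/3)·W = (-19/3, 29/6).

(-19/3, 29/6)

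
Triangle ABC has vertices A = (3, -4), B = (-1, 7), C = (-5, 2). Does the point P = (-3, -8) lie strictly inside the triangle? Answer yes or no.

no

Barycentric coordinates of P: (25/32, -17/16, 41/32).
The three coordinates are positive, negative, positive; a point is interior exactly when all three are positive.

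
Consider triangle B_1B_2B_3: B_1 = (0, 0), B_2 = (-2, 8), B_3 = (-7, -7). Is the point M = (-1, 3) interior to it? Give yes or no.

yes

Barycentric coordinates of M: (4/7, 2/5, 1/35).
The three coordinates are positive, positive, positive; a point is interior exactly when all three are positive.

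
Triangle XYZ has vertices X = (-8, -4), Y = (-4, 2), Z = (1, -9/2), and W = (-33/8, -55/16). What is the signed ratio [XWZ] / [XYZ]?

1/8

[XYZ] = ½·((-8)·(2−(-9/2)) + (-4)·(-9/2−(-4)) + 1·(-4−2)) = ½·(-52 + 2 − 6) = -28.
[XWZ] = ½·((-8)·(-55/16−(-9/2)) + (-33/8)·(-9/2−(-4)) + 1·(-4−(-55/16))) = ½·(-17/2 + 33/16 − 9/16) = -7/2, so the ratio is (-7/2)/(-28) = 1/8.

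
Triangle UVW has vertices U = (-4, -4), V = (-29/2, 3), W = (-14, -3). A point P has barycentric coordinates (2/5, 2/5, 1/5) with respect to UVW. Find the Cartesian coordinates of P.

(-51/5, -1)

P = (2/5)·U + (2/5)·V + (1/5)·W.
x-coordinate: (2/5)·(-4) + (2/5)·(-29/2) + (1/5)·(-14) = -51/5.
y-coordinate: (2/5)·(-4) + (2/5)·3 + (1/5)·(-3) = -1.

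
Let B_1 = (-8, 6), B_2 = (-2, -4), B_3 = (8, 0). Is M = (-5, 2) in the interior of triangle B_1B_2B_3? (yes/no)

Barycentric coordinates of M: (18/31, 23/62, 3/62).
The three coordinates are positive, positive, positive; a point is interior exactly when all three are positive.

yes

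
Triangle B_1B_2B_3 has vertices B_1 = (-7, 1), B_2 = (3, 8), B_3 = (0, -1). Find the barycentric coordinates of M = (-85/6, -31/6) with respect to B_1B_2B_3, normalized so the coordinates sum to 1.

(5/3, -5/6, 1/6)

Signed area of the reference triangle: [B_1B_2B_3] = ½·((-7)·(8−(-1)) + 3·(-1−1) + 0·(1−8)) = ½·(-63 − 6 + 0) = -69/2.
[MB_2B_3] = ½·((-85/6)·(8−(-1)) + 3·(-1−(-31/6)) + 0·(-31/6−8)) = ½·(-255/2 + 25/2 + 0) = -115/2, so the B_1-coordinate is (-115/2)/(-69/2) = 5/3.
[B_1MB_3] = ½·((-7)·(-31/6−(-1)) + (-85/6)·(-1−1) + 0·(1−(-31/6))) = ½·(175/6 + 85/3 + 0) = 115/4, so the B_2-coordinate is -5/6.
[B_1B_2M] = ½·((-7)·(8−(-31/6)) + 3·(-31/6−1) + (-85/6)·(1−8)) = ½·(-553/6 − 37/2 + 595/6) = -23/4, so the B_3-coordinate is 1/6.
Check: 5/3 − 5/6 + 1/6 = 1.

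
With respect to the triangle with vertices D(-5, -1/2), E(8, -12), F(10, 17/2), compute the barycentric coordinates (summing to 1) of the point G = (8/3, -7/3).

(4/9, 1/3, 2/9)

Signed area of the reference triangle: [DEF] = ½·((-5)·(-12−(17/2)) + 8·(17/2−(-1/2)) + 10·(-1/2−(-12))) = ½·(205/2 + 72 + 115) = 579/4.
[GEF] = ½·((8/3)·(-12−(17/2)) + 8·(17/2−(-7/3)) + 10·(-7/3−(-12))) = ½·(-164/3 + 260/3 + 290/3) = 193/3, so the D-coordinate is (193/3)/(579/4) = 4/9.
[DGF] = ½·((-5)·(-7/3−(17/2)) + (8/3)·(17/2−(-1/2)) + 10·(-1/2−(-7/3))) = ½·(325/6 + 24 + 55/3) = 193/4, so the E-coordinate is 1/3.
[DEG] = ½·((-5)·(-12−(-7/3)) + 8·(-7/3−(-1/2)) + (8/3)·(-1/2−(-12))) = ½·(145/3 − 44/3 + 92/3) = 193/6, so the F-coordinate is 2/9.
Check: 4/9 + 1/3 + 2/9 = 1.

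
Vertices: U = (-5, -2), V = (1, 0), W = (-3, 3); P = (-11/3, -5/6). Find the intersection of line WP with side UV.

(-19/5, -8/5)

Barycentric coordinates of P with respect to UVW: (2/3, 1/6, 1/6).
On side UV the W-coordinate is zero; dropping P's W-weight 1/6 and renormalizing the remaining 2/3 : 1/6 gives weights 4/5, 1/5 on U, V.
Q = (4/5)·(-5, -2) + (1/5)·(1, 0) = (-19/5, -8/5).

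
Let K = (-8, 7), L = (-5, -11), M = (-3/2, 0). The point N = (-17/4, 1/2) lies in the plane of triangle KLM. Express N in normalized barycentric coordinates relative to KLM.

Signed area of the reference triangle: [KLM] = ½·((-8)·(-11−0) + (-5)·(0−7) + (-3/2)·(7−(-11))) = ½·(88 + 35 − 27) = 48.
[NLM] = ½·((-17/4)·(-11−0) + (-5)·(0−(1/2)) + (-3/2)·(1/2−(-11))) = ½·(187/4 + 5/2 − 69/4) = 16, so the K-coordinate is 16/48 = 1/3.
[KNM] = ½·((-8)·(1/2−0) + (-17/4)·(0−7) + (-3/2)·(7−(1/2))) = ½·(-4 + 119/4 − 39/4) = 8, so the L-coordinate is 1/6.
[KLN] = ½·((-8)·(-11−(1/2)) + (-5)·(1/2−7) + (-17/4)·(7−(-11))) = ½·(92 + 65/2 − 153/2) = 24, so the M-coordinate is 1/2.
Check: 1/3 + 1/6 + 1/2 = 1.

(1/3, 1/6, 1/2)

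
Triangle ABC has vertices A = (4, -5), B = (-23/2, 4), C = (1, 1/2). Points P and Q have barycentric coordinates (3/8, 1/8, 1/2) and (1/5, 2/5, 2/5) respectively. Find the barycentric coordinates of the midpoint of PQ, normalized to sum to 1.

Since both coordinate triples sum to 1, the midpoint's barycentrics are the componentwise average.
(3/8+1/5)/2 = 23/80; similarly 21/80 and 9/20.

(23/80, 21/80, 9/20)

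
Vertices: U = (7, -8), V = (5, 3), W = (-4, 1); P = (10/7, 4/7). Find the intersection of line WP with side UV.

Barycentric coordinates of P with respect to UVW: (1/7, 3/7, 3/7).
On side UV the W-coordinate is zero; dropping P's W-weight 3/7 and renormalizing the remaining 1/7 : 3/7 gives weights 1/4, 3/4 on U, V.
Q = (1/4)·(7, -8) + (3/4)·(5, 3) = (11/2, 1/4).

(11/2, 1/4)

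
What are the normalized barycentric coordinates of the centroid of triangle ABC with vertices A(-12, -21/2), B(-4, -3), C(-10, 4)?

(1/3, 1/3, 1/3)

The centroid is the average of the vertices, so each weight is 1/3.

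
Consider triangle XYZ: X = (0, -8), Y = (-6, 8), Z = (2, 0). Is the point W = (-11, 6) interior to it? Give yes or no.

no

Barycentric coordinates of W: (7/10, 29/20, -23/20).
The three coordinates are positive, positive, negative; a point is interior exactly when all three are positive.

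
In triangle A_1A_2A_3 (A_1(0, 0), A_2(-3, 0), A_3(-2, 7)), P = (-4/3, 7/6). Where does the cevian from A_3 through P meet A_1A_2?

(-6/5, 0)

Barycentric coordinates of P with respect to A_1A_2A_3: (1/2, 1/3, 1/6).
On side A_1A_2 the A_3-coordinate is zero; dropping P's A_3-weight 1/6 and renormalizing the remaining 1/2 : 1/3 gives weights 3/5, 2/5 on A_1, A_2.
Q = (3/5)·(0, 0) + (2/5)·(-3, 0) = (-6/5, 0).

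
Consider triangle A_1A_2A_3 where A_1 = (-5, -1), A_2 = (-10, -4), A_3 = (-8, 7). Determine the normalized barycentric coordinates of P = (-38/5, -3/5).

(2/5, 2/5, 1/5)

Signed area of the reference triangle: [A_1A_2A_3] = ½·((-5)·(-4−7) + (-10)·(7−(-1)) + (-8)·(-1−(-4))) = ½·(55 − 80 − 24) = -49/2.
[PA_2A_3] = ½·((-38/5)·(-4−7) + (-10)·(7−(-3/5)) + (-8)·(-3/5−(-4))) = ½·(418/5 − 76 − 136/5) = -49/5, so the A_1-coordinate is (-49/5)/(-49/2) = 2/5.
[A_1PA_3] = ½·((-5)·(-3/5−7) + (-38/5)·(7−(-1)) + (-8)·(-1−(-3/5))) = ½·(38 − 304/5 + 16/5) = -49/5, so the A_2-coordinate is 2/5.
[A_1A_2P] = ½·((-5)·(-4−(-3/5)) + (-10)·(-3/5−(-1)) + (-38/5)·(-1−(-4))) = ½·(17 − 4 − 114/5) = -49/10, so the A_3-coordinate is 1/5.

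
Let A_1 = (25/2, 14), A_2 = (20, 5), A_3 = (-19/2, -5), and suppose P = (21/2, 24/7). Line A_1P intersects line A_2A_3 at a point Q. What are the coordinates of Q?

(61/6, 5/3)

Barycentric coordinates of P with respect to A_1A_2A_3: (1/7, 4/7, 2/7).
On side A_2A_3 the A_1-coordinate is zero; dropping P's A_1-weight 1/7 and renormalizing the remaining 4/7 : 2/7 gives weights 2/3, 1/3 on A_2, A_3.
Q = (2/3)·(20, 5) + (1/3)·(-19/2, -5) = (61/6, 5/3).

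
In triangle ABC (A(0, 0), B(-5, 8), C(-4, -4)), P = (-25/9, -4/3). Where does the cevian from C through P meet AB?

(-5/4, 2)

Barycentric coordinates of P with respect to ABC: (1/3, 1/9, 5/9).
On side AB the C-coordinate is zero; dropping P's C-weight 5/9 and renormalizing the remaining 1/3 : 1/9 gives weights 3/4, 1/4 on A, B.
Q = (3/4)·(0, 0) + (1/4)·(-5, 8) = (-5/4, 2).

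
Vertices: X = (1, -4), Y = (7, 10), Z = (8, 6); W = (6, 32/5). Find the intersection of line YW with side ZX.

Barycentric coordinates of W with respect to XYZ: (1/5, 3/5, 1/5).
On side ZX the Y-coordinate is zero; dropping W's Y-weight 3/5 and renormalizing the remaining 1/5 : 1/5 gives weights 1/2, 1/2 on Z, X.
V = (1/2)·(8, 6) + (1/2)·(1, -4) = (9/2, 1).

(9/2, 1)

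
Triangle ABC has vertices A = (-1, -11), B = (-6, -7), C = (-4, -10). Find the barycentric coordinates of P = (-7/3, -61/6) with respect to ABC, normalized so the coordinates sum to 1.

Signed area of the reference triangle: [ABC] = ½·((-1)·(-7−(-10)) + (-6)·(-10−(-11)) + (-4)·(-11−(-7))) = ½·(-3 − 6 + 16) = 7/2.
[PBC] = ½·((-7/3)·(-7−(-10)) + (-6)·(-10−(-61/6)) + (-4)·(-61/6−(-7))) = ½·(-7 − 1 + 38/3) = 7/3, so the A-coordinate is (7/3)/(7/2) = 2/3.
[APC] = ½·((-1)·(-61/6−(-10)) + (-7/3)·(-10−(-11)) + (-4)·(-11−(-61/6))) = ½·(1/6 − 7/3 + 10/3) = 7/12, so the B-coordinate is 1/6.
[ABP] = ½·((-1)·(-7−(-61/6)) + (-6)·(-61/6−(-11)) + (-7/3)·(-11−(-7))) = ½·(-19/6 − 5 + 28/3) = 7/12, so the C-coordinate is 1/6.
Check: 2/3 + 1/6 + 1/6 = 1.

(2/3, 1/6, 1/6)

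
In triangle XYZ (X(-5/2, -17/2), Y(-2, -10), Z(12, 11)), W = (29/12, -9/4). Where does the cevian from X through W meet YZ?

(22/3, 4)

Barycentric coordinates of W with respect to XYZ: (1/2, 1/6, 1/3).
On side YZ the X-coordinate is zero; dropping W's X-weight 1/2 and renormalizing the remaining 1/6 : 1/3 gives weights 1/3, 2/3 on Y, Z.
V = (1/3)·(-2, -10) + (2/3)·(12, 11) = (22/3, 4).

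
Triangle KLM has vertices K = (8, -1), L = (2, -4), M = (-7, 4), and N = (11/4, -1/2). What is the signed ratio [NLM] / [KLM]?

[KLM] = ½·(8·(-4−4) + 2·(4−(-1)) + (-7)·(-1−(-4))) = ½·(-64 + 10 − 21) = -75/2.
[NLM] = ½·((11/4)·(-4−4) + 2·(4−(-1/2)) + (-7)·(-1/2−(-4))) = ½·(-22 + 9 − 49/2) = -75/4, so the ratio is (-75/4)/(-75/2) = 1/2.

1/2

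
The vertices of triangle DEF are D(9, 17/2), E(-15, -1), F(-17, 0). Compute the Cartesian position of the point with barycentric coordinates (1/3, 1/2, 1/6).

G = (1/3)·D + (1/2)·E + (1/6)·F.
x-coordinate: (1/3)·9 + (1/2)·(-15) + (1/6)·(-17) = -22/3.
y-coordinate: (1/3)·(17/2) + (1/2)·(-1) + (1/6)·0 = 7/3.

(-22/3, 7/3)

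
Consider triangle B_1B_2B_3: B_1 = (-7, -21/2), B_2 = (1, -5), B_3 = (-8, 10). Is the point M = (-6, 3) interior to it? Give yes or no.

Barycentric coordinates of M: (22/113, 68/339, 205/339).
The three coordinates are positive, positive, positive; a point is interior exactly when all three are positive.

yes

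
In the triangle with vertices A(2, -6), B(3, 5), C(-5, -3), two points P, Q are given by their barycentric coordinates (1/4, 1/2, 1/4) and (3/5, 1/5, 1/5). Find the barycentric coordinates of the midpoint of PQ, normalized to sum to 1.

Since both coordinate triples sum to 1, the midpoint's barycentrics are the componentwise average.
(1/4+3/5)/2 = 17/40; similarly 7/20 and 9/40.

(17/40, 7/20, 9/40)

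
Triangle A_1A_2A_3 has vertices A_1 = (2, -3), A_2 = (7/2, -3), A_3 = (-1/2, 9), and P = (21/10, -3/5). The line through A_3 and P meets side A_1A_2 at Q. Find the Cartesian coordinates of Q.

(11/4, -3)

Barycentric coordinates of P with respect to A_1A_2A_3: (2/5, 2/5, 1/5).
On side A_1A_2 the A_3-coordinate is zero; dropping P's A_3-weight 1/5 and renormalizing the remaining 2/5 : 2/5 gives weights 1/2, 1/2 on A_1, A_2.
Q = (1/2)·(2, -3) + (1/2)·(7/2, -3) = (11/4, -3).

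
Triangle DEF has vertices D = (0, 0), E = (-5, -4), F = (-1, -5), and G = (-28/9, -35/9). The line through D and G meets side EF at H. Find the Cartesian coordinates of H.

(-7/2, -35/8)

Barycentric coordinates of G with respect to DEF: (1/9, 5/9, 1/3).
On side EF the D-coordinate is zero; dropping G's D-weight 1/9 and renormalizing the remaining 5/9 : 1/3 gives weights 5/8, 3/8 on E, F.
H = (5/8)·(-5, -4) + (3/8)·(-1, -5) = (-7/2, -35/8).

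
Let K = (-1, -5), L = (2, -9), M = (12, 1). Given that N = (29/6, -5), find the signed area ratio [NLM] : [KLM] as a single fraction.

[KLM] = ½·((-1)·(-9−1) + 2·(1−(-5)) + 12·(-5−(-9))) = ½·(10 + 12 + 48) = 35.
[NLM] = ½·((29/6)·(-9−1) + 2·(1−(-5)) + 12·(-5−(-9))) = ½·(-145/3 + 12 + 48) = 35/6, so the ratio is (35/6)/35 = 1/6.

1/6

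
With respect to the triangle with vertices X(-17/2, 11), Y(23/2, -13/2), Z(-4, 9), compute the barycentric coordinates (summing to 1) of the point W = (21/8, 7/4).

(1/4, 1/2, 1/4)

Signed area of the reference triangle: [XYZ] = ½·((-17/2)·(-13/2−9) + (23/2)·(9−11) + (-4)·(11−(-13/2))) = ½·(527/4 − 23 − 70) = 155/8.
[WYZ] = ½·((21/8)·(-13/2−9) + (23/2)·(9−(7/4)) + (-4)·(7/4−(-13/2))) = ½·(-651/16 + 667/8 − 33) = 155/32, so the X-coordinate is (155/32)/(155/8) = 1/4.
[XWZ] = ½·((-17/2)·(7/4−9) + (21/8)·(9−11) + (-4)·(11−(7/4))) = ½·(493/8 − 21/4 − 37) = 155/16, so the Y-coordinate is 1/2.
[XYW] = ½·((-17/2)·(-13/2−(7/4)) + (23/2)·(7/4−11) + (21/8)·(11−(-13/2))) = ½·(561/8 − 851/8 + 735/16) = 155/32, so the Z-coordinate is 1/4.
Check: 1/4 + 1/2 + 1/4 = 1.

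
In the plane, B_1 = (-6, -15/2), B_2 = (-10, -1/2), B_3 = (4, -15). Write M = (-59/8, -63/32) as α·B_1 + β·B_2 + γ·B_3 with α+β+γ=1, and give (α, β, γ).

(-7/16, 9/8, 5/16)

Signed area of the reference triangle: [B_1B_2B_3] = ½·((-6)·(-1/2−(-15)) + (-10)·(-15−(-15/2)) + 4·(-15/2−(-1/2))) = ½·(-87 + 75 − 28) = -20.
[MB_2B_3] = ½·((-59/8)·(-1/2−(-15)) + (-10)·(-15−(-63/32)) + 4·(-63/32−(-1/2))) = ½·(-1711/16 + 2085/16 − 47/8) = 35/4, so the B_1-coordinate is (35/4)/(-20) = -7/16.
[B_1MB_3] = ½·((-6)·(-63/32−(-15)) + (-59/8)·(-15−(-15/2)) + 4·(-15/2−(-63/32))) = ½·(-1251/16 + 885/16 − 177/8) = -45/2, so the B_2-coordinate is 9/8.
[B_1B_2M] = ½·((-6)·(-1/2−(-63/32)) + (-10)·(-63/32−(-15/2)) + (-59/8)·(-15/2−(-1/2))) = ½·(-141/16 − 885/16 + 413/8) = -25/4, so the B_3-coordinate is 5/16.
Check: -7/16 + 9/8 + 5/16 = 1.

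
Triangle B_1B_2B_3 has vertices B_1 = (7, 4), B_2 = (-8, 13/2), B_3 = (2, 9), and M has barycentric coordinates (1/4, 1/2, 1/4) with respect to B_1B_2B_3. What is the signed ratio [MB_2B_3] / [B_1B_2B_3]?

1/4

The signed ratio [MB_2B_3]/[B_1B_2B_3] equals the barycentric coordinate of M at vertex B_1, which is 1/4.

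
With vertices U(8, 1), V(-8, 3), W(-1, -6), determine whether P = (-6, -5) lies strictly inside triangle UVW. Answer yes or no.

Barycentric coordinates of P: (-19/65, 22/65, 62/65).
The three coordinates are negative, positive, positive; a point is interior exactly when all three are positive.

no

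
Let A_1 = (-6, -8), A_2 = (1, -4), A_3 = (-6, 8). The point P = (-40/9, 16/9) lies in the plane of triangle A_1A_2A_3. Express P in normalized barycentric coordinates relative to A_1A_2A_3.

(2/9, 2/9, 5/9)

Signed area of the reference triangle: [A_1A_2A_3] = ½·((-6)·(-4−8) + 1·(8−(-8)) + (-6)·(-8−(-4))) = ½·(72 + 16 + 24) = 56.
[PA_2A_3] = ½·((-40/9)·(-4−8) + 1·(8−(16/9)) + (-6)·(16/9−(-4))) = ½·(160/3 + 56/9 − 104/3) = 112/9, so the A_1-coordinate is (112/9)/56 = 2/9.
[A_1PA_3] = ½·((-6)·(16/9−8) + (-40/9)·(8−(-8)) + (-6)·(-8−(16/9))) = ½·(112/3 − 640/9 + 176/3) = 112/9, so the A_2-coordinate is 2/9.
[A_1A_2P] = ½·((-6)·(-4−(16/9)) + 1·(16/9−(-8)) + (-40/9)·(-8−(-4))) = ½·(104/3 + 88/9 + 160/9) = 280/9, so the A_3-coordinate is 5/9.
Check: 2/9 + 2/9 + 5/9 = 1.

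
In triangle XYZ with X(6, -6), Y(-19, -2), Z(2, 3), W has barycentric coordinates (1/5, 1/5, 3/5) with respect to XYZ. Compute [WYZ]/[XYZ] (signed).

The signed ratio [WYZ]/[XYZ] equals the barycentric coordinate of W at vertex X, which is 1/5.

1/5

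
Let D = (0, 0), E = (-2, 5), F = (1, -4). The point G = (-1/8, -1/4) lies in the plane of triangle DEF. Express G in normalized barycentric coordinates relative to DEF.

Signed area of the reference triangle: [DEF] = ½·(0·(5−(-4)) + (-2)·(-4−0) + 1·(0−5)) = ½·(0 + 8 − 5) = 3/2.
[GEF] = ½·((-1/8)·(5−(-4)) + (-2)·(-4−(-1/4)) + 1·(-1/4−5)) = ½·(-9/8 + 15/2 − 21/4) = 9/16, so the D-coordinate is (9/16)/(3/2) = 3/8.
[DGF] = ½·(0·(-1/4−(-4)) + (-1/8)·(-4−0) + 1·(0−(-1/4))) = ½·(0 + 1/2 + 1/4) = 3/8, so the E-coordinate is 1/4.
[DEG] = ½·(0·(5−(-1/4)) + (-2)·(-1/4−0) + (-1/8)·(0−5)) = ½·(0 + 1/2 + 5/8) = 9/16, so the F-coordinate is 3/8.

(3/8, 1/4, 3/8)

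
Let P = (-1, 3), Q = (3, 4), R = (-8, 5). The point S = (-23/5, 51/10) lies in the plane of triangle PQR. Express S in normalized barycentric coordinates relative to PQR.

(-3/10, 1/2, 4/5)

Signed area of the reference triangle: [PQR] = ½·((-1)·(4−5) + 3·(5−3) + (-8)·(3−4)) = ½·(1 + 6 + 8) = 15/2.
[SQR] = ½·((-23/5)·(4−5) + 3·(5−(51/10)) + (-8)·(51/10−4)) = ½·(23/5 − 3/10 − 44/5) = -9/4, so the P-coordinate is (-9/4)/(15/2) = -3/10.
[PSR] = ½·((-1)·(51/10−5) + (-23/5)·(5−3) + (-8)·(3−(51/10))) = ½·(-1/10 − 46/5 + 84/5) = 15/4, so the Q-coordinate is 1/2.
[PQS] = ½·((-1)·(4−(51/10)) + 3·(51/10−3) + (-23/5)·(3−4)) = ½·(11/10 + 63/10 + 23/5) = 6, so the R-coordinate is 4/5.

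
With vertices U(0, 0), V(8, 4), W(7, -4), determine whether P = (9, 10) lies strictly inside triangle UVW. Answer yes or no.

no

Barycentric coordinates of P: (-1/30, 53/30, -11/15).
The three coordinates are negative, positive, negative; a point is interior exactly when all three are positive.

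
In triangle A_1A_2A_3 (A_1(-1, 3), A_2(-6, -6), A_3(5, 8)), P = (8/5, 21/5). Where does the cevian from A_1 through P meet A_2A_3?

Barycentric coordinates of P with respect to A_1A_2A_3: (1/5, 1/5, 3/5).
On side A_2A_3 the A_1-coordinate is zero; dropping P's A_1-weight 1/5 and renormalizing the remaining 1/5 : 3/5 gives weights 1/4, 3/4 on A_2, A_3.
Q = (1/4)·(-6, -6) + (3/4)·(5, 8) = (9/4, 9/2).

(9/4, 9/2)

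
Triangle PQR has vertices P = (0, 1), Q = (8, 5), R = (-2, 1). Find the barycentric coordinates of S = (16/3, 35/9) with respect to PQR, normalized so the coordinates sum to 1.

(1/18, 13/18, 2/9)

Signed area of the reference triangle: [PQR] = ½·(0·(5−1) + 8·(1−1) + (-2)·(1−5)) = ½·(0 + 0 + 8) = 4.
[SQR] = ½·((16/3)·(5−1) + 8·(1−(35/9)) + (-2)·(35/9−5)) = ½·(64/3 − 208/9 + 20/9) = 2/9, so the P-coordinate is (2/9)/4 = 1/18.
[PSR] = ½·(0·(35/9−1) + (16/3)·(1−1) + (-2)·(1−(35/9))) = ½·(0 + 0 + 52/9) = 26/9, so the Q-coordinate is 13/18.
[PQS] = ½·(0·(5−(35/9)) + 8·(35/9−1) + (16/3)·(1−5)) = ½·(0 + 208/9 − 64/3) = 8/9, so the R-coordinate is 2/9.
Check: 1/18 + 13/18 + 2/9 = 1.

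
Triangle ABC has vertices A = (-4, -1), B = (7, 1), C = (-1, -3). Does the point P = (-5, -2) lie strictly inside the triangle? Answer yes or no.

Barycentric coordinates of P: (6/7, -5/28, 9/28).
The three coordinates are positive, negative, positive; a point is interior exactly when all three are positive.

no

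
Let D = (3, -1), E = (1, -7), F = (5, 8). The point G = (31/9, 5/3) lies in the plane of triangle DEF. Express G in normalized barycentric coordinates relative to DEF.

(1/3, 2/9, 4/9)

Signed area of the reference triangle: [DEF] = ½·(3·(-7−8) + 1·(8−(-1)) + 5·(-1−(-7))) = ½·(-45 + 9 + 30) = -3.
[GEF] = ½·((31/9)·(-7−8) + 1·(8−(5/3)) + 5·(5/3−(-7))) = ½·(-155/3 + 19/3 + 130/3) = -1, so the D-coordinate is (-1)/(-3) = 1/3.
[DGF] = ½·(3·(5/3−8) + (31/9)·(8−(-1)) + 5·(-1−(5/3))) = ½·(-19 + 31 − 40/3) = -2/3, so the E-coordinate is 2/9.
[DEG] = ½·(3·(-7−(5/3)) + 1·(5/3−(-1)) + (31/9)·(-1−(-7))) = ½·(-26 + 8/3 + 62/3) = -4/3, so the F-coordinate is 4/9.
Check: 1/3 + 2/9 + 4/9 = 1.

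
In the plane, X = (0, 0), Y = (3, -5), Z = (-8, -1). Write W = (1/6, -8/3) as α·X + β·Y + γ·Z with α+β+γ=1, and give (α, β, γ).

Signed area of the reference triangle: [XYZ] = ½·(0·(-5−(-1)) + 3·(-1−0) + (-8)·(0−(-5))) = ½·(0 − 3 − 40) = -43/2.
[WYZ] = ½·((1/6)·(-5−(-1)) + 3·(-1−(-8/3)) + (-8)·(-8/3−(-5))) = ½·(-2/3 + 5 − 56/3) = -43/6, so the X-coordinate is (-43/6)/(-43/2) = 1/3.
[XWZ] = ½·(0·(-8/3−(-1)) + (1/6)·(-1−0) + (-8)·(0−(-8/3))) = ½·(0 − 1/6 − 64/3) = -43/4, so the Y-coordinate is 1/2.
[XYW] = ½·(0·(-5−(-8/3)) + 3·(-8/3−0) + (1/6)·(0−(-5))) = ½·(0 − 8 + 5/6) = -43/12, so the Z-coordinate is 1/6.
Check: 1/3 + 1/2 + 1/6 = 1.

(1/3, 1/2, 1/6)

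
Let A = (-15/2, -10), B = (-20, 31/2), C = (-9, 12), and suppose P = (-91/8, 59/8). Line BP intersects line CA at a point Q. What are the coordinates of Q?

(-17/2, 14/3)

Barycentric coordinates of P with respect to ABC: (1/4, 1/4, 1/2).
On side CA the B-coordinate is zero; dropping P's B-weight 1/4 and renormalizing the remaining 1/2 : 1/4 gives weights 2/3, 1/3 on C, A.
Q = (2/3)·(-9, 12) + (1/3)·(-15/2, -10) = (-17/2, 14/3).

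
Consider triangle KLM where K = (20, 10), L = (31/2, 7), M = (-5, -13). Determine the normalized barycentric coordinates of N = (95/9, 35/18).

(1/6, 5/9, 5/18)

Signed area of the reference triangle: [KLM] = ½·(20·(7−(-13)) + (31/2)·(-13−10) + (-5)·(10−7)) = ½·(400 − 713/2 − 15) = 57/4.
[NLM] = ½·((95/9)·(7−(-13)) + (31/2)·(-13−(35/18)) + (-5)·(35/18−7)) = ½·(1900/9 − 8339/36 + 455/18) = 19/8, so the K-coordinate is (19/8)/(57/4) = 1/6.
[KNM] = ½·(20·(35/18−(-13)) + (95/9)·(-13−10) + (-5)·(10−(35/18))) = ½·(2690/9 − 2185/9 − 725/18) = 95/12, so the L-coordinate is 5/9.
[KLN] = ½·(20·(7−(35/18)) + (31/2)·(35/18−10) + (95/9)·(10−7)) = ½·(910/9 − 4495/36 + 95/3) = 95/24, so the M-coordinate is 5/18.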